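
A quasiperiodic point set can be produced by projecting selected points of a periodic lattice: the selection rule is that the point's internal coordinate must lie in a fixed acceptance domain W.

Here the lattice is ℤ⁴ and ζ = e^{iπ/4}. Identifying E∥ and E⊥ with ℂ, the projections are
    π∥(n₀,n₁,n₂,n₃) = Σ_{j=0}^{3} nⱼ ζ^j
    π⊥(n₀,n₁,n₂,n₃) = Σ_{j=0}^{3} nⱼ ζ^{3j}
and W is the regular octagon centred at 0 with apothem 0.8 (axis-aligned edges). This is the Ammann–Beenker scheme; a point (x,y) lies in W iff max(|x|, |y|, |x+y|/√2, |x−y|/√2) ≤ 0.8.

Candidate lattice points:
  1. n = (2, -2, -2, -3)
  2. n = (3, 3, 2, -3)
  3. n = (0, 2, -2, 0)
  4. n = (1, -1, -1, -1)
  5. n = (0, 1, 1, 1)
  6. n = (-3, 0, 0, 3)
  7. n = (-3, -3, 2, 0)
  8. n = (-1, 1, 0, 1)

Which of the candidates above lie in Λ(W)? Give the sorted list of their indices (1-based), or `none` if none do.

5

π⊥(n) = n₀ + n₁ζ³ + n₂ζ⁶ + n₃ζ⁹ where ζ = e^{iπ/4}.
candidate 1: n = (2, -2, -2, -3) → π⊥ ≈ (+1.29289, -1.53553); max(|x|,|y|,|x±y|/√2) = 2.00000 > 0.8 ⇒ ∉ W
candidate 2: n = (3, 3, 2, -3) → π⊥ ≈ (-1.24264, -2.00000); max(|x|,|y|,|x±y|/√2) = 2.29289 > 0.8 ⇒ ∉ W
candidate 3: n = (0, 2, -2, 0) → π⊥ ≈ (-1.41421, +3.41421); max(|x|,|y|,|x±y|/√2) = 3.41421 > 0.8 ⇒ ∉ W
candidate 4: n = (1, -1, -1, -1) → π⊥ ≈ (+1.00000, -0.41421); max(|x|,|y|,|x±y|/√2) = 1.00000 > 0.8 ⇒ ∉ W
candidate 5: n = (0, 1, 1, 1) → π⊥ ≈ (+0.00000, +0.41421); max(|x|,|y|,|x±y|/√2) = 0.41421 ≤ 0.8 ⇒ ∈ W
candidate 6: n = (-3, 0, 0, 3) → π⊥ ≈ (-0.87868, +2.12132); max(|x|,|y|,|x±y|/√2) = 2.12132 > 0.8 ⇒ ∉ W
candidate 7: n = (-3, -3, 2, 0) → π⊥ ≈ (-0.87868, -4.12132); max(|x|,|y|,|x±y|/√2) = 4.12132 > 0.8 ⇒ ∉ W
candidate 8: n = (-1, 1, 0, 1) → π⊥ ≈ (-1.00000, +1.41421); max(|x|,|y|,|x±y|/√2) = 1.70711 > 0.8 ⇒ ∉ W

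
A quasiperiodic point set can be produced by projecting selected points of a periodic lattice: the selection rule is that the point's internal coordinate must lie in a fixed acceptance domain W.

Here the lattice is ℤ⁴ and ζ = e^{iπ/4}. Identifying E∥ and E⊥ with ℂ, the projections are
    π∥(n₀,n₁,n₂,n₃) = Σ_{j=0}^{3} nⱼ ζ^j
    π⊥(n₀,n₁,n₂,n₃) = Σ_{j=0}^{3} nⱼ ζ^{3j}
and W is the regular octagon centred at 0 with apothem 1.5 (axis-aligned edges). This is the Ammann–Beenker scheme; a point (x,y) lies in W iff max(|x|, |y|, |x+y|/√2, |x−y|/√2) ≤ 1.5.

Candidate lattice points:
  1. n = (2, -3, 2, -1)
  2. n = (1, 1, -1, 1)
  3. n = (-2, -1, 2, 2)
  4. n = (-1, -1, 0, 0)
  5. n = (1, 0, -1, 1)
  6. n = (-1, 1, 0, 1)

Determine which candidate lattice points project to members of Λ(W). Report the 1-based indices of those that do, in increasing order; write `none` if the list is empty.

3, 4

With ζ = e^{iπ/4} the internal vectors are ζ^0,ζ^3,ζ^6,ζ^9.
#1 (2, -3, 2, -1): internal (3.41421, -4.82843); octagon support 5.82843 vs apothem 1.5 → ∉ W
#2 (1, 1, -1, 1): internal (1.00000, 2.41421); octagon support 2.41421 vs apothem 1.5 → ∉ W
#3 (-2, -1, 2, 2): internal (0.12132, -1.29289); octagon support 1.29289 vs apothem 1.5 → ∈ W
#4 (-1, -1, 0, 0): internal (-0.29289, -0.70711); octagon support 0.70711 vs apothem 1.5 → ∈ W
#5 (1, 0, -1, 1): internal (1.70711, 1.70711); octagon support 2.41421 vs apothem 1.5 → ∉ W
#6 (-1, 1, 0, 1): internal (-1.00000, 1.41421); octagon support 1.70711 vs apothem 1.5 → ∉ W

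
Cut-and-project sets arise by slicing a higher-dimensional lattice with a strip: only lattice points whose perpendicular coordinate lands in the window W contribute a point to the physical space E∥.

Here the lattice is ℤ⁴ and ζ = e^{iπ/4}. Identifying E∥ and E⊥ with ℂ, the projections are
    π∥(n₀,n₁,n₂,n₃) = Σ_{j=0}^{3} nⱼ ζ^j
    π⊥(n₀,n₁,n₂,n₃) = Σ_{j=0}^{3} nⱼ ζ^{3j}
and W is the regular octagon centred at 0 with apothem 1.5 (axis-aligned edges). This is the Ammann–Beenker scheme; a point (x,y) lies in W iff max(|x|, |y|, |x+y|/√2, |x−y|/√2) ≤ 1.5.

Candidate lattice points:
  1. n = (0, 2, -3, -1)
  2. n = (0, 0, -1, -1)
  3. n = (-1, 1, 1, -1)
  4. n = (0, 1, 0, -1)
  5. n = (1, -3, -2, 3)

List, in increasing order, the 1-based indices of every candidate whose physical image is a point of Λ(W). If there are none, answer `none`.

2, 4

With ζ = e^{iπ/4} the internal vectors are ζ^0,ζ^3,ζ^6,ζ^9.
#1 (0, 2, -3, -1): internal (-2.121320, 3.707107); octagon support 4.121320 vs apothem 1.5 → ∉ W
#2 (0, 0, -1, -1): internal (-0.707107, 0.292893); octagon support 0.707107 vs apothem 1.5 → ∈ W
#3 (-1, 1, 1, -1): internal (-2.414214, -1.000000); octagon support 2.414214 vs apothem 1.5 → ∉ W
#4 (0, 1, 0, -1): internal (-1.414214, 0.000000); octagon support 1.414214 vs apothem 1.5 → ∈ W
#5 (1, -3, -2, 3): internal (5.242641, 2.000000); octagon support 5.242641 vs apothem 1.5 → ∉ W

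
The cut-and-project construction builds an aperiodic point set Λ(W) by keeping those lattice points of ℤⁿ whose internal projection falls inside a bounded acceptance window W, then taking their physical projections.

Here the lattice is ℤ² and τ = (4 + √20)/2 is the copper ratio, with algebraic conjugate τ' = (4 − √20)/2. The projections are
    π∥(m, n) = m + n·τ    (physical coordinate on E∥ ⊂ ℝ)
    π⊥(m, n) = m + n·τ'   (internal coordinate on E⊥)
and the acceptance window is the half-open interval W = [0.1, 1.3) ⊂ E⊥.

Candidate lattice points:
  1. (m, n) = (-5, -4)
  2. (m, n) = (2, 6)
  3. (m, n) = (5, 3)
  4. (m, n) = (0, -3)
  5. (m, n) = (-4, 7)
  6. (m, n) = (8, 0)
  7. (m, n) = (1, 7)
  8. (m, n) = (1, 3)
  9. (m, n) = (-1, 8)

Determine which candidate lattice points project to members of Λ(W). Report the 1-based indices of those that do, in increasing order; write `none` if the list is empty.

2, 4, 8

Compute τ' = (4−√20)/2 = -0.23607, so π⊥(m,n) = m -0.23607·n.
candidate 1: (m,n)=(-5,-4) → π∥ = -5-4·τ ≈ -21.94427, π⊥ = -5-4·τ' ≈ -4.05573 ∉ [0.1, 1.3) ⇒ out
candidate 2: (m,n)=(2,6) → π∥ = 2+6·τ ≈ 27.41641, π⊥ = 2+6·τ' ≈ 0.58359 ∈ [0.1, 1.3) ⇒ IN Λ
candidate 3: (m,n)=(5,3) → π∥ = 5+3·τ ≈ 17.70820, π⊥ = 5+3·τ' ≈ 4.29180 ∉ [0.1, 1.3) ⇒ out
candidate 4: (m,n)=(0,-3) → π∥ = 0-3·τ ≈ -12.70820, π⊥ = 0-3·τ' ≈ 0.70820 ∈ [0.1, 1.3) ⇒ IN Λ
candidate 5: (m,n)=(-4,7) → π∥ = -4+7·τ ≈ 25.65248, π⊥ = -4+7·τ' ≈ -5.65248 ∉ [0.1, 1.3) ⇒ out
candidate 6: (m,n)=(8,0) → π∥ = 8+0·τ ≈ 8.00000, π⊥ = 8+0·τ' ≈ 8.00000 ∉ [0.1, 1.3) ⇒ out
candidate 7: (m,n)=(1,7) → π∥ = 1+7·τ ≈ 30.65248, π⊥ = 1+7·τ' ≈ -0.65248 ∉ [0.1, 1.3) ⇒ out
candidate 8: (m,n)=(1,3) → π∥ = 1+3·τ ≈ 13.70820, π⊥ = 1+3·τ' ≈ 0.29180 ∈ [0.1, 1.3) ⇒ IN Λ
candidate 9: (m,n)=(-1,8) → π∥ = -1+8·τ ≈ 32.88854, π⊥ = -1+8·τ' ≈ -2.88854 ∉ [0.1, 1.3) ⇒ out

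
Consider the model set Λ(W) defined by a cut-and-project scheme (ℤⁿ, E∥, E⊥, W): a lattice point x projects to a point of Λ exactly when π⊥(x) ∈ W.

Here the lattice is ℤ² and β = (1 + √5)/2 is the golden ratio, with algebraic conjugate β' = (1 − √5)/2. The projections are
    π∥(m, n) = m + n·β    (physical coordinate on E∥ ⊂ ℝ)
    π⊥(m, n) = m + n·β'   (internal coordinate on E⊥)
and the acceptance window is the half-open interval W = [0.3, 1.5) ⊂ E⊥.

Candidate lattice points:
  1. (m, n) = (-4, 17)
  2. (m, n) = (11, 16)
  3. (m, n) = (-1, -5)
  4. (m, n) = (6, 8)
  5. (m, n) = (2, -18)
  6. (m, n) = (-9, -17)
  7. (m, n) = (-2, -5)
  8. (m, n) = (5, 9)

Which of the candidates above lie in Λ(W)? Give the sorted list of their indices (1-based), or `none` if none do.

2, 4, 7

Compute β' = (1−√5)/2 = -0.61803, so π⊥(m,n) = m -0.61803·n.
candidate 1: (m,n)=(-4,17) → π∥ = -4+17·β ≈ 23.50658, π⊥ = -4+17·β' ≈ -14.50658 ∉ [0.3, 1.5) ⇒ out
candidate 2: (m,n)=(11,16) → π∥ = 11+16·β ≈ 36.88854, π⊥ = 11+16·β' ≈ 1.11146 ∈ [0.3, 1.5) ⇒ IN Λ
candidate 3: (m,n)=(-1,-5) → π∥ = -1-5·β ≈ -9.09017, π⊥ = -1-5·β' ≈ 2.09017 ∉ [0.3, 1.5) ⇒ out
candidate 4: (m,n)=(6,8) → π∥ = 6+8·β ≈ 18.94427, π⊥ = 6+8·β' ≈ 1.05573 ∈ [0.3, 1.5) ⇒ IN Λ
candidate 5: (m,n)=(2,-18) → π∥ = 2-18·β ≈ -27.12461, π⊥ = 2-18·β' ≈ 13.12461 ∉ [0.3, 1.5) ⇒ out
candidate 6: (m,n)=(-9,-17) → π∥ = -9-17·β ≈ -36.50658, π⊥ = -9-17·β' ≈ 1.50658 ∉ [0.3, 1.5) ⇒ out
candidate 7: (m,n)=(-2,-5) → π∥ = -2-5·β ≈ -10.09017, π⊥ = -2-5·β' ≈ 1.09017 ∈ [0.3, 1.5) ⇒ IN Λ
candidate 8: (m,n)=(5,9) → π∥ = 5+9·β ≈ 19.56231, π⊥ = 5+9·β' ≈ -0.56231 ∉ [0.3, 1.5) ⇒ out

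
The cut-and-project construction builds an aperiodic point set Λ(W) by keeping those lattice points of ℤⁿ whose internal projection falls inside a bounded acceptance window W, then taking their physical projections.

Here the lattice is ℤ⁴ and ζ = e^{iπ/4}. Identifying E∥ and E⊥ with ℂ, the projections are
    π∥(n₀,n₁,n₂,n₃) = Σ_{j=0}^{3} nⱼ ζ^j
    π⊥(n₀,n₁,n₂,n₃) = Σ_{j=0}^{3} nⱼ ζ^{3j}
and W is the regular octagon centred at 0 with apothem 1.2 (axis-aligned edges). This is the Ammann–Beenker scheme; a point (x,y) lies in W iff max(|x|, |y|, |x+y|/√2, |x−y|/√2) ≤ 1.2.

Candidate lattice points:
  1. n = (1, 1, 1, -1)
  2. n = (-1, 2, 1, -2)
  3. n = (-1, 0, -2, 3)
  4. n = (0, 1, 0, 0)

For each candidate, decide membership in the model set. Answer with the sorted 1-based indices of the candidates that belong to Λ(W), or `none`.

With ζ = e^{iπ/4} the internal vectors are ζ^0,ζ^3,ζ^6,ζ^9.
candidate 1: n = (1, 1, 1, -1) → π⊥ ≈ (-0.414214, -1.000000); max(|x|,|y|,|x±y|/√2) = 1.000000 ≤ 1.2 ⇒ ∈ W
candidate 2: n = (-1, 2, 1, -2) → π⊥ ≈ (-3.828427, -1.000000); max(|x|,|y|,|x±y|/√2) = 3.828427 > 1.2 ⇒ ∉ W
candidate 3: n = (-1, 0, -2, 3) → π⊥ ≈ (+1.121320, +4.121320); max(|x|,|y|,|x±y|/√2) = 4.121320 > 1.2 ⇒ ∉ W
candidate 4: n = (0, 1, 0, 0) → π⊥ ≈ (-0.707107, +0.707107); max(|x|,|y|,|x±y|/√2) = 1.000000 ≤ 1.2 ⇒ ∈ W

1, 4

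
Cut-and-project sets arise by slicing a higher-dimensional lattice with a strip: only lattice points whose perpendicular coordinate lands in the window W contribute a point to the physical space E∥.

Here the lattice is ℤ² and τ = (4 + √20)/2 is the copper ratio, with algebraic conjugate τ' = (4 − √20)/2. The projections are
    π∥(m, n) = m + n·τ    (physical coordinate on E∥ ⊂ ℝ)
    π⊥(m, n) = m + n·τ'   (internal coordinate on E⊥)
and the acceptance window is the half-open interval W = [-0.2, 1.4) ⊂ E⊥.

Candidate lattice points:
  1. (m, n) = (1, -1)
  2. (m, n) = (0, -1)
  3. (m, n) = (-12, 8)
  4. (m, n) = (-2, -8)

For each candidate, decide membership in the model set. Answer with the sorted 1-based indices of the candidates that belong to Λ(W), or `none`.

Compute τ' = (4−√20)/2 = -0.236068, so π⊥(m,n) = m -0.236068·n.
[1] lift (1,-1): star map gives 1.236068; window check -0.2 ≤ 1.236068 < 1.4 is true → IN Λ
[2] lift (0,-1): star map gives 0.236068; window check -0.2 ≤ 0.236068 < 1.4 is true → IN Λ
[3] lift (-12,8): star map gives -13.888544; window check -0.2 ≤ -13.888544 < 1.4 is false → out
[4] lift (-2,-8): star map gives -0.111456; window check -0.2 ≤ -0.111456 < 1.4 is true → IN Λ

1, 2, 4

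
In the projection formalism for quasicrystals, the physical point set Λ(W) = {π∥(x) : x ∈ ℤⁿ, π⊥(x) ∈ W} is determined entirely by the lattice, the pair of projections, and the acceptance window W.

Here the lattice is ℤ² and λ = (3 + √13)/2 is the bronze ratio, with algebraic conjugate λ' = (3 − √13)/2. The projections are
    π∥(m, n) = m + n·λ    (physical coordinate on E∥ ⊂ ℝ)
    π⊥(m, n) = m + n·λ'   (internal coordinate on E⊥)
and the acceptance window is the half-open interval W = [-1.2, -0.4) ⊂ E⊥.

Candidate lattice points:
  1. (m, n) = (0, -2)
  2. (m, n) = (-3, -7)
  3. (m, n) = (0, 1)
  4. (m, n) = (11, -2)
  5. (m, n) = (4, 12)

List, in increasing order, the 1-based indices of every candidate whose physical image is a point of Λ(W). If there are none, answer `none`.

2

Numerically λ ≈ 3.3028 and λ' = −1/λ ≈ -0.3028.
[1] lift (0,-2): star map gives 0.6056; window check -1.2 ≤ 0.6056 < -0.4 is false → out
[2] lift (-3,-7): star map gives -0.8806; window check -1.2 ≤ -0.8806 < -0.4 is true → IN Λ
[3] lift (0,1): star map gives -0.3028; window check -1.2 ≤ -0.3028 < -0.4 is false → out
[4] lift (11,-2): star map gives 11.6056; window check -1.2 ≤ 11.6056 < -0.4 is false → out
[5] lift (4,12): star map gives 0.3667; window check -1.2 ≤ 0.3667 < -0.4 is false → out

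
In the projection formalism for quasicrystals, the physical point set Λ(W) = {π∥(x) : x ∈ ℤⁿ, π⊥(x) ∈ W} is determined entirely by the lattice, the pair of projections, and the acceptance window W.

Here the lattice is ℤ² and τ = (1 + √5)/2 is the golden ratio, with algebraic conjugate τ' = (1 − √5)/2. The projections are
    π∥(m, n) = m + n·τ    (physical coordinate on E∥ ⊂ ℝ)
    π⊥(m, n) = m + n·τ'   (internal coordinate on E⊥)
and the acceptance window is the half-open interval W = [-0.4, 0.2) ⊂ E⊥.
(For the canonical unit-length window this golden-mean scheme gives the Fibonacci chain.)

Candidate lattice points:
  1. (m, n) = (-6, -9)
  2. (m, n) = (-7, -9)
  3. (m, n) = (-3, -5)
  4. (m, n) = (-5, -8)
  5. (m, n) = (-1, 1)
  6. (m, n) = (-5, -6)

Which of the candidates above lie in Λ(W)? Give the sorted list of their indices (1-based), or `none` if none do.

τ' = (1−√5)/2 ≈ -0.6180.
#1 (-6,-9): internal coord -6 + (-9)·τ' = -0.4377; -0.4377 ∉ [-0.4, 0.2) → out
#2 (-7,-9): internal coord -7 + (-9)·τ' = -1.4377; -1.4377 ∉ [-0.4, 0.2) → out
#3 (-3,-5): internal coord -3 + (-5)·τ' = +0.0902; +0.0902 ∈ [-0.4, 0.2) → IN Λ
#4 (-5,-8): internal coord -5 + (-8)·τ' = -0.0557; -0.0557 ∈ [-0.4, 0.2) → IN Λ
#5 (-1,1): internal coord -1 + (1)·τ' = -1.6180; -1.6180 ∉ [-0.4, 0.2) → out
#6 (-5,-6): internal coord -5 + (-6)·τ' = -1.2918; -1.2918 ∉ [-0.4, 0.2) → out

3, 4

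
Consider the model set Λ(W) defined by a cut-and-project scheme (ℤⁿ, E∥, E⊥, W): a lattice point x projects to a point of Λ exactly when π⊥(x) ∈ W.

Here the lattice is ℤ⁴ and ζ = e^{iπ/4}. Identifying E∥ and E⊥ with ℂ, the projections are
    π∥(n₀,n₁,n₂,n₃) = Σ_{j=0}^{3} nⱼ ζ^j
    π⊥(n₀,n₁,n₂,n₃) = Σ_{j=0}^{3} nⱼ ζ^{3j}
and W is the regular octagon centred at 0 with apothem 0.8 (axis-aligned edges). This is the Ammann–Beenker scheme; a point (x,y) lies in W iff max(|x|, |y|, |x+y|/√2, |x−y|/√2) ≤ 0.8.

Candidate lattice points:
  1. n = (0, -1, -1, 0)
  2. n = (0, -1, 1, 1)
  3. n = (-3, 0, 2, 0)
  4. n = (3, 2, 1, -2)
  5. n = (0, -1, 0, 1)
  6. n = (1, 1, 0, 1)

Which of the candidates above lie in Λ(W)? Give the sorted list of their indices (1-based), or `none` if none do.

1

Internal map: ζ^{3j} for j=0..3 gives (1,0), (−√2/2,√2/2), (0,−1), (√2/2,√2/2).
candidate 1: n = (0, -1, -1, 0) → π⊥ ≈ (+0.70711, +0.29289); max(|x|,|y|,|x±y|/√2) = 0.70711 ≤ 0.8 ⇒ ∈ W
candidate 2: n = (0, -1, 1, 1) → π⊥ ≈ (+1.41421, -1.00000); max(|x|,|y|,|x±y|/√2) = 1.70711 > 0.8 ⇒ ∉ W
candidate 3: n = (-3, 0, 2, 0) → π⊥ ≈ (-3.00000, -2.00000); max(|x|,|y|,|x±y|/√2) = 3.53553 > 0.8 ⇒ ∉ W
candidate 4: n = (3, 2, 1, -2) → π⊥ ≈ (+0.17157, -1.00000); max(|x|,|y|,|x±y|/√2) = 1.00000 > 0.8 ⇒ ∉ W
candidate 5: n = (0, -1, 0, 1) → π⊥ ≈ (+1.41421, +0.00000); max(|x|,|y|,|x±y|/√2) = 1.41421 > 0.8 ⇒ ∉ W
candidate 6: n = (1, 1, 0, 1) → π⊥ ≈ (+1.00000, +1.41421); max(|x|,|y|,|x±y|/√2) = 1.70711 > 0.8 ⇒ ∉ W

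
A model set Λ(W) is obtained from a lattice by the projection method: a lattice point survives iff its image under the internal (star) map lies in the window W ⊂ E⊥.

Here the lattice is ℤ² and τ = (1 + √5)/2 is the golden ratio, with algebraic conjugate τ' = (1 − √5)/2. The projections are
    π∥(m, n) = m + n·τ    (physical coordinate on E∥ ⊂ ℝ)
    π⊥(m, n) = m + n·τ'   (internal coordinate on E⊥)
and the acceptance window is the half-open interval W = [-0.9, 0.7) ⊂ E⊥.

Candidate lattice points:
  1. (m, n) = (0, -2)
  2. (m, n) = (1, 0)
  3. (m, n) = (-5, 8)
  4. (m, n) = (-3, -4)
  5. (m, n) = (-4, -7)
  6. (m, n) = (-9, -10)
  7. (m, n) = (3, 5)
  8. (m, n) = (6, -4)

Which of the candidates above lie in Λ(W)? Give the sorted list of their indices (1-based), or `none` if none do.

4, 5, 7

Compute τ' = (1−√5)/2 = -0.61803, so π⊥(m,n) = m -0.61803·n.
#1 (0,-2): internal coord 0 + (-2)·τ' = +1.23607; +1.23607 ∉ [-0.9, 0.7) → out
#2 (1,0): internal coord 1 + (0)·τ' = +1.00000; +1.00000 ∉ [-0.9, 0.7) → out
#3 (-5,8): internal coord -5 + (8)·τ' = -9.94427; -9.94427 ∉ [-0.9, 0.7) → out
#4 (-3,-4): internal coord -3 + (-4)·τ' = -0.52786; -0.52786 ∈ [-0.9, 0.7) → IN Λ
#5 (-4,-7): internal coord -4 + (-7)·τ' = +0.32624; +0.32624 ∈ [-0.9, 0.7) → IN Λ
#6 (-9,-10): internal coord -9 + (-10)·τ' = -2.81966; -2.81966 ∉ [-0.9, 0.7) → out
#7 (3,5): internal coord 3 + (5)·τ' = -0.09017; -0.09017 ∈ [-0.9, 0.7) → IN Λ
#8 (6,-4): internal coord 6 + (-4)·τ' = +8.47214; +8.47214 ∉ [-0.9, 0.7) → out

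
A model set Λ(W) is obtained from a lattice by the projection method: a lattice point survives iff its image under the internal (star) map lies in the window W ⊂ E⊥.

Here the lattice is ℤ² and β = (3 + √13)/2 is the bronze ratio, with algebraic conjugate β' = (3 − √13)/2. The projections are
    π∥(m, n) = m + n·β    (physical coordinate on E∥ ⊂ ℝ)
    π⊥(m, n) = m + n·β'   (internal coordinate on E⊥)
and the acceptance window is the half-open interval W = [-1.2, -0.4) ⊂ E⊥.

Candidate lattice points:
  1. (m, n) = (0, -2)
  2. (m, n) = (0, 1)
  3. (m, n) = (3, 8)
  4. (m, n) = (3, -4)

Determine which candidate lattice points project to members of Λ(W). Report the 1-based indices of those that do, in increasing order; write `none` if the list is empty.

none

Compute β' = (3−√13)/2 = -0.302776, so π⊥(m,n) = m -0.302776·n.
candidate 1: (m,n)=(0,-2) → π∥ = 0-2·β ≈ -6.605551, π⊥ = 0-2·β' ≈ 0.605551 ∉ [-1.2, -0.4) ⇒ out
candidate 2: (m,n)=(0,1) → π∥ = 0+1·β ≈ 3.302776, π⊥ = 0+1·β' ≈ -0.302776 ∉ [-1.2, -0.4) ⇒ out
candidate 3: (m,n)=(3,8) → π∥ = 3+8·β ≈ 29.422205, π⊥ = 3+8·β' ≈ 0.577795 ∉ [-1.2, -0.4) ⇒ out
candidate 4: (m,n)=(3,-4) → π∥ = 3-4·β ≈ -10.211103, π⊥ = 3-4·β' ≈ 4.211103 ∉ [-1.2, -0.4) ⇒ out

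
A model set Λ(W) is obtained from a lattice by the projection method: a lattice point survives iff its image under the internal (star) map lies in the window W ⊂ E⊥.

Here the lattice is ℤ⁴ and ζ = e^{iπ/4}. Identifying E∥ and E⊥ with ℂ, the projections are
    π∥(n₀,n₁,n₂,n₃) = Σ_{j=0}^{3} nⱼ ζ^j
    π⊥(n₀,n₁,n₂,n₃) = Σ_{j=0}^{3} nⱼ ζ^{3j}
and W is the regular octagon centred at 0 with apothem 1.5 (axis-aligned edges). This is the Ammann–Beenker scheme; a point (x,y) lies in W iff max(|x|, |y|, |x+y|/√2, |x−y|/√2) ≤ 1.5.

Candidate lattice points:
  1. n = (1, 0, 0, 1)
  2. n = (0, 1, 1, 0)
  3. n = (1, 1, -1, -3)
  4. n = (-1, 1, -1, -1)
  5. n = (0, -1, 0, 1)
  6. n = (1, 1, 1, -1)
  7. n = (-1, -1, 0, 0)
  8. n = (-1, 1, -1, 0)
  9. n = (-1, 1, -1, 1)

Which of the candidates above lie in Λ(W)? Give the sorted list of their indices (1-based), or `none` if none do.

2, 5, 6, 7

With ζ = e^{iπ/4} the internal vectors are ζ^0,ζ^3,ζ^6,ζ^9.
candidate 1: n = (1, 0, 0, 1) → π⊥ ≈ (+1.7071, +0.7071); max(|x|,|y|,|x±y|/√2) = 1.7071 > 1.5 ⇒ ∉ W
candidate 2: n = (0, 1, 1, 0) → π⊥ ≈ (-0.7071, -0.2929); max(|x|,|y|,|x±y|/√2) = 0.7071 ≤ 1.5 ⇒ ∈ W
candidate 3: n = (1, 1, -1, -3) → π⊥ ≈ (-1.8284, -0.4142); max(|x|,|y|,|x±y|/√2) = 1.8284 > 1.5 ⇒ ∉ W
candidate 4: n = (-1, 1, -1, -1) → π⊥ ≈ (-2.4142, +1.0000); max(|x|,|y|,|x±y|/√2) = 2.4142 > 1.5 ⇒ ∉ W
candidate 5: n = (0, -1, 0, 1) → π⊥ ≈ (+1.4142, +0.0000); max(|x|,|y|,|x±y|/√2) = 1.4142 ≤ 1.5 ⇒ ∈ W
candidate 6: n = (1, 1, 1, -1) → π⊥ ≈ (-0.4142, -1.0000); max(|x|,|y|,|x±y|/√2) = 1.0000 ≤ 1.5 ⇒ ∈ W
candidate 7: n = (-1, -1, 0, 0) → π⊥ ≈ (-0.2929, -0.7071); max(|x|,|y|,|x±y|/√2) = 0.7071 ≤ 1.5 ⇒ ∈ W
candidate 8: n = (-1, 1, -1, 0) → π⊥ ≈ (-1.7071, +1.7071); max(|x|,|y|,|x±y|/√2) = 2.4142 > 1.5 ⇒ ∉ W
candidate 9: n = (-1, 1, -1, 1) → π⊥ ≈ (-1.0000, +2.4142); max(|x|,|y|,|x±y|/√2) = 2.4142 > 1.5 ⇒ ∉ W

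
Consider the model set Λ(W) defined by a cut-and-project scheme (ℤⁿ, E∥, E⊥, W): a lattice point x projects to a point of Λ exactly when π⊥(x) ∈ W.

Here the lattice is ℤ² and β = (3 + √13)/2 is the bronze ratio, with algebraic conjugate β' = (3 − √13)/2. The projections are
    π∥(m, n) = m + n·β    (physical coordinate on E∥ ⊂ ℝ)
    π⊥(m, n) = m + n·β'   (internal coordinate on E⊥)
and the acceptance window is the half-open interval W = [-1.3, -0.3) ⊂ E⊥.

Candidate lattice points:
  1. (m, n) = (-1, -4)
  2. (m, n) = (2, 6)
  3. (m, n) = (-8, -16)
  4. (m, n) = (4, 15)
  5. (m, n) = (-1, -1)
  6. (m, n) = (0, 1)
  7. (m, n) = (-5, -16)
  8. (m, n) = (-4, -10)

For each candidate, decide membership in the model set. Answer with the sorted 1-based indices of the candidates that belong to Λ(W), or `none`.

4, 5, 6, 8

Numerically β ≈ 3.3028 and β' = −1/β ≈ -0.3028.
[1] lift (-1,-4): star map gives 0.2111; window check -1.3 ≤ 0.2111 < -0.3 is false → out
[2] lift (2,6): star map gives 0.1833; window check -1.3 ≤ 0.1833 < -0.3 is false → out
[3] lift (-8,-16): star map gives -3.1556; window check -1.3 ≤ -3.1556 < -0.3 is false → out
[4] lift (4,15): star map gives -0.5416; window check -1.3 ≤ -0.5416 < -0.3 is true → IN Λ
[5] lift (-1,-1): star map gives -0.6972; window check -1.3 ≤ -0.6972 < -0.3 is true → IN Λ
[6] lift (0,1): star map gives -0.3028; window check -1.3 ≤ -0.3028 < -0.3 is true → IN Λ
[7] lift (-5,-16): star map gives -0.1556; window check -1.3 ≤ -0.1556 < -0.3 is false → out
[8] lift (-4,-10): star map gives -0.9722; window check -1.3 ≤ -0.9722 < -0.3 is true → IN Λ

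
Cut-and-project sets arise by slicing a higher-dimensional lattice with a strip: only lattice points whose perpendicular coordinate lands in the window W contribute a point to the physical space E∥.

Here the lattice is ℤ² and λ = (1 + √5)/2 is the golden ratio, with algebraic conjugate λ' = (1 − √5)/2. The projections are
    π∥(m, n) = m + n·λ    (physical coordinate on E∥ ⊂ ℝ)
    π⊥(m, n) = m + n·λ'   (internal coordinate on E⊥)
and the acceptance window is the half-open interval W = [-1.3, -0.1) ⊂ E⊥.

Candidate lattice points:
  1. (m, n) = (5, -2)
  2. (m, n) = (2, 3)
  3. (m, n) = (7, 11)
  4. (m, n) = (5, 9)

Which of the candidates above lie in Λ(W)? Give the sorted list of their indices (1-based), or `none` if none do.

4

Numerically λ ≈ 1.61803 and λ' = −1/λ ≈ -0.61803.
#1 (5,-2): internal coord 5 + (-2)·λ' = +6.23607; +6.23607 ∉ [-1.3, -0.1) → out
#2 (2,3): internal coord 2 + (3)·λ' = +0.14590; +0.14590 ∉ [-1.3, -0.1) → out
#3 (7,11): internal coord 7 + (11)·λ' = +0.20163; +0.20163 ∉ [-1.3, -0.1) → out
#4 (5,9): internal coord 5 + (9)·λ' = -0.56231; -0.56231 ∈ [-1.3, -0.1) → IN Λ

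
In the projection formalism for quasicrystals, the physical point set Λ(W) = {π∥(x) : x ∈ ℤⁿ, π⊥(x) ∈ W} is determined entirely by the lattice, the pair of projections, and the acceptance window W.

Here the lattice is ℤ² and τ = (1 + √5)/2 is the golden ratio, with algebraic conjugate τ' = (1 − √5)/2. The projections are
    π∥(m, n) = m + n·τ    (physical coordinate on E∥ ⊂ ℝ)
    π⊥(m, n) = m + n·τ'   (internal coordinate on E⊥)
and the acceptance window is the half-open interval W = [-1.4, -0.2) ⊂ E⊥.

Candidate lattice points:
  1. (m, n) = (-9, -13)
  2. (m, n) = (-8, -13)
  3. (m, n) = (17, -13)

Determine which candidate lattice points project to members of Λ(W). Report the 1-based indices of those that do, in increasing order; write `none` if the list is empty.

τ' = (1−√5)/2 ≈ -0.6180.
#1 (-9,-13): internal coord -9 + (-13)·τ' = -0.9656; -0.9656 ∈ [-1.4, -0.2) → IN Λ
#2 (-8,-13): internal coord -8 + (-13)·τ' = +0.0344; +0.0344 ∉ [-1.4, -0.2) → out
#3 (17,-13): internal coord 17 + (-13)·τ' = +25.0344; +25.0344 ∉ [-1.4, -0.2) → out

1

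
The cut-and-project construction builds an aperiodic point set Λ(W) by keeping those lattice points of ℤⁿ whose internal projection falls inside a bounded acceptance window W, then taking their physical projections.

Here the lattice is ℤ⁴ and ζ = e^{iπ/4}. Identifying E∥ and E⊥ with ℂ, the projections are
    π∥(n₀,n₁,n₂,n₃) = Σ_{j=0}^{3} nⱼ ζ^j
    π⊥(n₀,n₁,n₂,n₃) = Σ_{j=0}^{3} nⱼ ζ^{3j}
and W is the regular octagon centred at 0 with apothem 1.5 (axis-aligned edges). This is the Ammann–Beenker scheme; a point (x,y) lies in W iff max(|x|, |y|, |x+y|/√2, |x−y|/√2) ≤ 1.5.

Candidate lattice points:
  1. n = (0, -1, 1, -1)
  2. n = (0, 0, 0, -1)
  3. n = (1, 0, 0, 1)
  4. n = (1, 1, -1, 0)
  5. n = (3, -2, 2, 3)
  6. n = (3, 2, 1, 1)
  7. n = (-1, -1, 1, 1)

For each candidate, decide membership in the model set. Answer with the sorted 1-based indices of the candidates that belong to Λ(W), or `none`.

2, 7

With ζ = e^{iπ/4} the internal vectors are ζ^0,ζ^3,ζ^6,ζ^9.
#1 (0, -1, 1, -1): internal (0.00000, -2.41421); octagon support 2.41421 vs apothem 1.5 → ∉ W
#2 (0, 0, 0, -1): internal (-0.70711, -0.70711); octagon support 1.00000 vs apothem 1.5 → ∈ W
#3 (1, 0, 0, 1): internal (1.70711, 0.70711); octagon support 1.70711 vs apothem 1.5 → ∉ W
#4 (1, 1, -1, 0): internal (0.29289, 1.70711); octagon support 1.70711 vs apothem 1.5 → ∉ W
#5 (3, -2, 2, 3): internal (6.53553, -1.29289); octagon support 6.53553 vs apothem 1.5 → ∉ W
#6 (3, 2, 1, 1): internal (2.29289, 1.12132); octagon support 2.41421 vs apothem 1.5 → ∉ W
#7 (-1, -1, 1, 1): internal (0.41421, -1.00000); octagon support 1.00000 vs apothem 1.5 → ∈ W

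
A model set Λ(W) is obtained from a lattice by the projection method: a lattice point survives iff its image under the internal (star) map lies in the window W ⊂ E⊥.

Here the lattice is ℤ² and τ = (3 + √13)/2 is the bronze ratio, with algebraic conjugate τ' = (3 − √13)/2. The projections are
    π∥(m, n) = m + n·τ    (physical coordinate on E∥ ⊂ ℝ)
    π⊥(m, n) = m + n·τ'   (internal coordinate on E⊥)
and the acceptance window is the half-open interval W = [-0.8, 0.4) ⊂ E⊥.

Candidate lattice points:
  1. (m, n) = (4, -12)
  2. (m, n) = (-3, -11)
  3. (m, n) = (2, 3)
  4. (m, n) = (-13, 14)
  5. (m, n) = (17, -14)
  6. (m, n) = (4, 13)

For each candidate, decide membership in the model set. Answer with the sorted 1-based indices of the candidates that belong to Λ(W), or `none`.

2, 6

Numerically τ ≈ 3.30278 and τ' = −1/τ ≈ -0.30278.
[1] lift (4,-12): star map gives 7.63331; window check -0.8 ≤ 7.63331 < 0.4 is false → out
[2] lift (-3,-11): star map gives 0.33053; window check -0.8 ≤ 0.33053 < 0.4 is true → IN Λ
[3] lift (2,3): star map gives 1.09167; window check -0.8 ≤ 1.09167 < 0.4 is false → out
[4] lift (-13,14): star map gives -17.23886; window check -0.8 ≤ -17.23886 < 0.4 is false → out
[5] lift (17,-14): star map gives 21.23886; window check -0.8 ≤ 21.23886 < 0.4 is false → out
[6] lift (4,13): star map gives 0.06392; window check -0.8 ≤ 0.06392 < 0.4 is true → IN Λ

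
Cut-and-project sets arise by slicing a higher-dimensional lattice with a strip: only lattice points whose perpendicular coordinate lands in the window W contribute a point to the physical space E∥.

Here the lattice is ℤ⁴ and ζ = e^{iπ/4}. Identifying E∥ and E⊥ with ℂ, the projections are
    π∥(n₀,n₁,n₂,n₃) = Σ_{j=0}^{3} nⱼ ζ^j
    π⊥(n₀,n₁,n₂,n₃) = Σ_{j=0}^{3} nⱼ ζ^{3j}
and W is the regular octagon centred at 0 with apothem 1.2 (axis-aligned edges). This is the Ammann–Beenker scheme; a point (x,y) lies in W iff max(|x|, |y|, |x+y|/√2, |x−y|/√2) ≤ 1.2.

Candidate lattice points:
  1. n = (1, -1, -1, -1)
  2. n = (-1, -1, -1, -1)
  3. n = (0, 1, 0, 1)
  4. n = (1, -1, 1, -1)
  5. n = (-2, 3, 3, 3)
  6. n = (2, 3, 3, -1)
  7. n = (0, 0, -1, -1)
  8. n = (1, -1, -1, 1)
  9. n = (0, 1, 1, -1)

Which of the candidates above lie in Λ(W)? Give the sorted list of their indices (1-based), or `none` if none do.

Internal map: ζ^{3j} for j=0..3 gives (1,0), (−√2/2,√2/2), (0,−1), (√2/2,√2/2).
#1 (1, -1, -1, -1): internal (1.000000, -0.414214); octagon support 1.000000 vs apothem 1.2 → ∈ W
#2 (-1, -1, -1, -1): internal (-1.000000, -0.414214); octagon support 1.000000 vs apothem 1.2 → ∈ W
#3 (0, 1, 0, 1): internal (0.000000, 1.414214); octagon support 1.414214 vs apothem 1.2 → ∉ W
#4 (1, -1, 1, -1): internal (1.000000, -2.414214); octagon support 2.414214 vs apothem 1.2 → ∉ W
#5 (-2, 3, 3, 3): internal (-2.000000, 1.242641); octagon support 2.292893 vs apothem 1.2 → ∉ W
#6 (2, 3, 3, -1): internal (-0.828427, -1.585786); octagon support 1.707107 vs apothem 1.2 → ∉ W
#7 (0, 0, -1, -1): internal (-0.707107, 0.292893); octagon support 0.707107 vs apothem 1.2 → ∈ W
#8 (1, -1, -1, 1): internal (2.414214, 1.000000); octagon support 2.414214 vs apothem 1.2 → ∉ W
#9 (0, 1, 1, -1): internal (-1.414214, -1.000000); octagon support 1.707107 vs apothem 1.2 → ∉ W

1, 2, 7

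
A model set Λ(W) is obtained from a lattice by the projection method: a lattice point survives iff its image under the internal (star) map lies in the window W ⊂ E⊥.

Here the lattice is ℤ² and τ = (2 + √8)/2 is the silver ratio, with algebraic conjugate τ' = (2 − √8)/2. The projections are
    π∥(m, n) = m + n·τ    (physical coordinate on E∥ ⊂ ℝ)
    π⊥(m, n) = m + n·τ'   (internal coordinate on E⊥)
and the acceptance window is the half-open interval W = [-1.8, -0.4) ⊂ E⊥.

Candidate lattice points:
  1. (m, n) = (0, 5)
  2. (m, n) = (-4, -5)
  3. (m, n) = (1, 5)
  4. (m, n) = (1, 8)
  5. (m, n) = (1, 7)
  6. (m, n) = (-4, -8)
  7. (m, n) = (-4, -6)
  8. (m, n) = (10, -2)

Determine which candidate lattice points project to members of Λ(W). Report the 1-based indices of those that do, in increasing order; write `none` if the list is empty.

Compute τ' = (2−√8)/2 = -0.4142, so π⊥(m,n) = m -0.4142·n.
#1 (0,5): internal coord 0 + (5)·τ' = -2.0711; -2.0711 ∉ [-1.8, -0.4) → out
#2 (-4,-5): internal coord -4 + (-5)·τ' = -1.9289; -1.9289 ∉ [-1.8, -0.4) → out
#3 (1,5): internal coord 1 + (5)·τ' = -1.0711; -1.0711 ∈ [-1.8, -0.4) → IN Λ
#4 (1,8): internal coord 1 + (8)·τ' = -2.3137; -2.3137 ∉ [-1.8, -0.4) → out
#5 (1,7): internal coord 1 + (7)·τ' = -1.8995; -1.8995 ∉ [-1.8, -0.4) → out
#6 (-4,-8): internal coord -4 + (-8)·τ' = -0.6863; -0.6863 ∈ [-1.8, -0.4) → IN Λ
#7 (-4,-6): internal coord -4 + (-6)·τ' = -1.5147; -1.5147 ∈ [-1.8, -0.4) → IN Λ
#8 (10,-2): internal coord 10 + (-2)·τ' = +10.8284; +10.8284 ∉ [-1.8, -0.4) → out

3, 6, 7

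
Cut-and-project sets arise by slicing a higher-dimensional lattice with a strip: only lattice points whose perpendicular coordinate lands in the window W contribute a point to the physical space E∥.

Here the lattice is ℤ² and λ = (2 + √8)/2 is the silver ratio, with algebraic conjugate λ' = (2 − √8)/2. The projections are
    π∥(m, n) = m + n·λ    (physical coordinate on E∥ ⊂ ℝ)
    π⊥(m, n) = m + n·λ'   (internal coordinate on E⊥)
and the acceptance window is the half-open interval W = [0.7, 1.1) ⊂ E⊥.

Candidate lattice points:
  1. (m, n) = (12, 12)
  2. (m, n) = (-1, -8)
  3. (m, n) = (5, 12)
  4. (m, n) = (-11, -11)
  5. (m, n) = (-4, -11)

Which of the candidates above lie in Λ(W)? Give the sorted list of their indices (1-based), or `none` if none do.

Numerically λ ≈ 2.41421 and λ' = −1/λ ≈ -0.41421.
#1 (12,12): internal coord 12 + (12)·λ' = +7.02944; +7.02944 ∉ [0.7, 1.1) → out
#2 (-1,-8): internal coord -1 + (-8)·λ' = +2.31371; +2.31371 ∉ [0.7, 1.1) → out
#3 (5,12): internal coord 5 + (12)·λ' = +0.02944; +0.02944 ∉ [0.7, 1.1) → out
#4 (-11,-11): internal coord -11 + (-11)·λ' = -6.44365; -6.44365 ∉ [0.7, 1.1) → out
#5 (-4,-11): internal coord -4 + (-11)·λ' = +0.55635; +0.55635 ∉ [0.7, 1.1) → out

none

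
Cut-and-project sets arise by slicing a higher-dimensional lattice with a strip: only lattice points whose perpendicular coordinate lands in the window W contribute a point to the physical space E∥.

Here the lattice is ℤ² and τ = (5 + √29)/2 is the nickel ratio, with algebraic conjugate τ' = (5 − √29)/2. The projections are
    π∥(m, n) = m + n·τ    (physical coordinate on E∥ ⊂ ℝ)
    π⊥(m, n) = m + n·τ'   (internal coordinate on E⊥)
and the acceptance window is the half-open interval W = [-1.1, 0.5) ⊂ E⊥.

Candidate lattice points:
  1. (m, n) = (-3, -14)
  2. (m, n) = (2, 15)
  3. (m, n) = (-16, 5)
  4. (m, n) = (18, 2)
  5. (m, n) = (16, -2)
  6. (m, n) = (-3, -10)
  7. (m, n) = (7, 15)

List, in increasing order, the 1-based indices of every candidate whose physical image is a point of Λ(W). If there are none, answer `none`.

τ' = (5−√29)/2 ≈ -0.19258.
candidate 1: (m,n)=(-3,-14) → π∥ = -3-14·τ ≈ -75.69615, π⊥ = -3-14·τ' ≈ -0.30385 ∈ [-1.1, 0.5) ⇒ IN Λ
candidate 2: (m,n)=(2,15) → π∥ = 2+15·τ ≈ 79.88874, π⊥ = 2+15·τ' ≈ -0.88874 ∈ [-1.1, 0.5) ⇒ IN Λ
candidate 3: (m,n)=(-16,5) → π∥ = -16+5·τ ≈ 9.96291, π⊥ = -16+5·τ' ≈ -16.96291 ∉ [-1.1, 0.5) ⇒ out
candidate 4: (m,n)=(18,2) → π∥ = 18+2·τ ≈ 28.38516, π⊥ = 18+2·τ' ≈ 17.61484 ∉ [-1.1, 0.5) ⇒ out
candidate 5: (m,n)=(16,-2) → π∥ = 16-2·τ ≈ 5.61484, π⊥ = 16-2·τ' ≈ 16.38516 ∉ [-1.1, 0.5) ⇒ out
candidate 6: (m,n)=(-3,-10) → π∥ = -3-10·τ ≈ -54.92582, π⊥ = -3-10·τ' ≈ -1.07418 ∈ [-1.1, 0.5) ⇒ IN Λ
candidate 7: (m,n)=(7,15) → π∥ = 7+15·τ ≈ 84.88874, π⊥ = 7+15·τ' ≈ 4.11126 ∉ [-1.1, 0.5) ⇒ out

1, 2, 6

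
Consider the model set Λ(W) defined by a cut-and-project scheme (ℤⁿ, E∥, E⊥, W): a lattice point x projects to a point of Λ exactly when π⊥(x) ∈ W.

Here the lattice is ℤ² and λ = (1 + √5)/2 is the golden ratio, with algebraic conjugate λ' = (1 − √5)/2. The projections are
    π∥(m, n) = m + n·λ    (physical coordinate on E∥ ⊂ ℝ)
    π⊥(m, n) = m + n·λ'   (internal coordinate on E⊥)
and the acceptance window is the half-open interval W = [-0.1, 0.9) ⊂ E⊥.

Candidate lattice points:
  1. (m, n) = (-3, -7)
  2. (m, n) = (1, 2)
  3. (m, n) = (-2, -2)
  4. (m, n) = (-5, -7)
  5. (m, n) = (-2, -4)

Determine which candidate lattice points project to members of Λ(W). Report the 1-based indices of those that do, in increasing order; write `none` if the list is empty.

5

Compute λ' = (1−√5)/2 = -0.618034, so π⊥(m,n) = m -0.618034·n.
candidate 1: (m,n)=(-3,-7) → π∥ = -3-7·λ ≈ -14.326238, π⊥ = -3-7·λ' ≈ 1.326238 ∉ [-0.1, 0.9) ⇒ out
candidate 2: (m,n)=(1,2) → π∥ = 1+2·λ ≈ 4.236068, π⊥ = 1+2·λ' ≈ -0.236068 ∉ [-0.1, 0.9) ⇒ out
candidate 3: (m,n)=(-2,-2) → π∥ = -2-2·λ ≈ -5.236068, π⊥ = -2-2·λ' ≈ -0.763932 ∉ [-0.1, 0.9) ⇒ out
candidate 4: (m,n)=(-5,-7) → π∥ = -5-7·λ ≈ -16.326238, π⊥ = -5-7·λ' ≈ -0.673762 ∉ [-0.1, 0.9) ⇒ out
candidate 5: (m,n)=(-2,-4) → π∥ = -2-4·λ ≈ -8.472136, π⊥ = -2-4·λ' ≈ 0.472136 ∈ [-0.1, 0.9) ⇒ IN Λ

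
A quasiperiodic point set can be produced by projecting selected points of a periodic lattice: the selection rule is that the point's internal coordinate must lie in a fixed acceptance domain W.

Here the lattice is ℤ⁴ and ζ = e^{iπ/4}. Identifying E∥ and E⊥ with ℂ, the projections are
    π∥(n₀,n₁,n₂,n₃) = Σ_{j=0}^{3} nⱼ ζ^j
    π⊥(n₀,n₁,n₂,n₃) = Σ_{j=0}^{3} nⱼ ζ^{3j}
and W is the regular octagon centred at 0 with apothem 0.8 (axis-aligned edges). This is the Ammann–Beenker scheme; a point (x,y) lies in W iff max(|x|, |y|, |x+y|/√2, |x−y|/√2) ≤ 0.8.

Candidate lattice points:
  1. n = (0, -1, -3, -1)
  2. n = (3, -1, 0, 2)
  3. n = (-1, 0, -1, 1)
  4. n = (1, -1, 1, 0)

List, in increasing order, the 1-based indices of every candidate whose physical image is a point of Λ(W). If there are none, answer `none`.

none

π⊥(n) = n₀ + n₁ζ³ + n₂ζ⁶ + n₃ζ⁹ where ζ = e^{iπ/4}.
#1 (0, -1, -3, -1): internal (0.0000, 1.5858); octagon support 1.5858 vs apothem 0.8 → ∉ W
#2 (3, -1, 0, 2): internal (5.1213, 0.7071); octagon support 5.1213 vs apothem 0.8 → ∉ W
#3 (-1, 0, -1, 1): internal (-0.2929, 1.7071); octagon support 1.7071 vs apothem 0.8 → ∉ W
#4 (1, -1, 1, 0): internal (1.7071, -1.7071); octagon support 2.4142 vs apothem 0.8 → ∉ W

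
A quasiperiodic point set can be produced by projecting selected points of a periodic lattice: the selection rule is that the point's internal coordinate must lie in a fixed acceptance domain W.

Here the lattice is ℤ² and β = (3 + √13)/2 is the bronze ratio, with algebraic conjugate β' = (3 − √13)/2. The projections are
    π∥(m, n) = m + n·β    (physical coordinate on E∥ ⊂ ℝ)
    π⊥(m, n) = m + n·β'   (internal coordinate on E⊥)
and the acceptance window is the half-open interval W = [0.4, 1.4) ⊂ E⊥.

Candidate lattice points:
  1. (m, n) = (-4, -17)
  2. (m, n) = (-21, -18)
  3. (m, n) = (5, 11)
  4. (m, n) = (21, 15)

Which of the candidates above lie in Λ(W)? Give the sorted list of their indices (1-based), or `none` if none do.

Compute β' = (3−√13)/2 = -0.30278, so π⊥(m,n) = m -0.30278·n.
candidate 1: (m,n)=(-4,-17) → π∥ = -4-17·β ≈ -60.14719, π⊥ = -4-17·β' ≈ 1.14719 ∈ [0.4, 1.4) ⇒ IN Λ
candidate 2: (m,n)=(-21,-18) → π∥ = -21-18·β ≈ -80.44996, π⊥ = -21-18·β' ≈ -15.55004 ∉ [0.4, 1.4) ⇒ out
candidate 3: (m,n)=(5,11) → π∥ = 5+11·β ≈ 41.33053, π⊥ = 5+11·β' ≈ 1.66947 ∉ [0.4, 1.4) ⇒ out
candidate 4: (m,n)=(21,15) → π∥ = 21+15·β ≈ 70.54163, π⊥ = 21+15·β' ≈ 16.45837 ∉ [0.4, 1.4) ⇒ out

1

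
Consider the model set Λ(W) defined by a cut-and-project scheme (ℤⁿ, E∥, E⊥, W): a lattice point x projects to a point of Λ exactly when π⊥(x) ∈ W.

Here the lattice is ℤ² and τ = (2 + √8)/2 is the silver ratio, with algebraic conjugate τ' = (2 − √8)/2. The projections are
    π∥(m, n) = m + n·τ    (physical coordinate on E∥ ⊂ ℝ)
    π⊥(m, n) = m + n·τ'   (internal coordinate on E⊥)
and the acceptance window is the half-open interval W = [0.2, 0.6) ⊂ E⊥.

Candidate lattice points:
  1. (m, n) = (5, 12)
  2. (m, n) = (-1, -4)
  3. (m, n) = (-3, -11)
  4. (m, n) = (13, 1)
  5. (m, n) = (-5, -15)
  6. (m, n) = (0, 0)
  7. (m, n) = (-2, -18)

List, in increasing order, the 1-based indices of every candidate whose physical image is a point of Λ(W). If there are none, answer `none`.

Numerically τ ≈ 2.414214 and τ' = −1/τ ≈ -0.414214.
candidate 1: (m,n)=(5,12) → π∥ = 5+12·τ ≈ 33.970563, π⊥ = 5+12·τ' ≈ 0.029437 ∉ [0.2, 0.6) ⇒ out
candidate 2: (m,n)=(-1,-4) → π∥ = -1-4·τ ≈ -10.656854, π⊥ = -1-4·τ' ≈ 0.656854 ∉ [0.2, 0.6) ⇒ out
candidate 3: (m,n)=(-3,-11) → π∥ = -3-11·τ ≈ -29.556349, π⊥ = -3-11·τ' ≈ 1.556349 ∉ [0.2, 0.6) ⇒ out
candidate 4: (m,n)=(13,1) → π∥ = 13+1·τ ≈ 15.414214, π⊥ = 13+1·τ' ≈ 12.585786 ∉ [0.2, 0.6) ⇒ out
candidate 5: (m,n)=(-5,-15) → π∥ = -5-15·τ ≈ -41.213203, π⊥ = -5-15·τ' ≈ 1.213203 ∉ [0.2, 0.6) ⇒ out
candidate 6: (m,n)=(0,0) → π∥ = 0+0·τ ≈ 0.000000, π⊥ = 0+0·τ' ≈ 0.000000 ∉ [0.2, 0.6) ⇒ out
candidate 7: (m,n)=(-2,-18) → π∥ = -2-18·τ ≈ -45.455844, π⊥ = -2-18·τ' ≈ 5.455844 ∉ [0.2, 0.6) ⇒ out

none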